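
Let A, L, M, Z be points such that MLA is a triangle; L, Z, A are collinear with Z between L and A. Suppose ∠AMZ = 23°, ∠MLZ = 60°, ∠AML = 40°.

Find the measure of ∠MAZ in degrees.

∠MAZ = 80°

1. ∠ALM = 60°  [Z on ray LA]
2. ∠LAM = 80°  [△MLA]
3. ∠MAZ = 80°  [Z on ray AL]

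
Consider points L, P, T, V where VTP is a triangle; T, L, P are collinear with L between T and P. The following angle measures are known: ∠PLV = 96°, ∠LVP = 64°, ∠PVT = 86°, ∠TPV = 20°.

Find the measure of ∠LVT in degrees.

1. ∠TLV = 84°  [linear pair at L on TP]
2. ∠PTV = 74°  [△VTP]
3. ∠LTV = 74°  [L on ray TP]
4. ∠LVT = 22°  [△VTL]

∠LVT = 22°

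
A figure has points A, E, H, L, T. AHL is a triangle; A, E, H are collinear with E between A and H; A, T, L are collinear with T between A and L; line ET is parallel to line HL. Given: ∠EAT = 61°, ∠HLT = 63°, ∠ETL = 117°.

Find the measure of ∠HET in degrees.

∠HET = 124°

1. ∠ATE = 63°  [linear pair at T on AL]
2. ∠AET = 56°  [△AET]
3. ∠HET = 124°  [linear pair at E on AH]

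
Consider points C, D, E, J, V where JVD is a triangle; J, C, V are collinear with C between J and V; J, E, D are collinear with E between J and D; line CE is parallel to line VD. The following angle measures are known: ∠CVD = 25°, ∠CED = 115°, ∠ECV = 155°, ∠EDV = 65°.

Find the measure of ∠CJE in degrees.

1. ∠CEJ = 65°  [linear pair at E on JD]
2. ∠ECJ = 25°  [linear pair at C on JV]
3. ∠CJE = 90°  [△JCE]

∠CJE = 90°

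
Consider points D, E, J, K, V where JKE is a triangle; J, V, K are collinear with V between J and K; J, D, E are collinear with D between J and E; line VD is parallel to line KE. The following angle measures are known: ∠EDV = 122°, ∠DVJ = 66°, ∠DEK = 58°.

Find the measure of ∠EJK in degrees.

1. ∠JDV = 58°  [linear pair at D on JE]
2. ∠DJV = 56°  [△JVD]
3. ∠EJK = 56°  [V on JK, D on JE]

∠EJK = 56°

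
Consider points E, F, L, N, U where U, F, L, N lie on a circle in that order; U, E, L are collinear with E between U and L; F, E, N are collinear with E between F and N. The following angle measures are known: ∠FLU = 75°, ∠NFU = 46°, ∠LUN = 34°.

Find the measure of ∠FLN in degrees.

∠FLN = 121°

1. ∠FNU = 75°  [same arc UF]
2. ∠FUN = 59°  [△UFN]
3. ∠FLN = 121°  [cyclic UFLN, opposite ∠U+∠L]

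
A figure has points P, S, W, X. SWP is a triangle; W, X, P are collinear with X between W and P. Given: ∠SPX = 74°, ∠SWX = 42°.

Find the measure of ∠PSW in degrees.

∠PSW = 64°

1. ∠SPW = 74°  [X on ray PW]
2. ∠PWS = 42°  [X on ray WP]
3. ∠PSW = 64°  [△SWP]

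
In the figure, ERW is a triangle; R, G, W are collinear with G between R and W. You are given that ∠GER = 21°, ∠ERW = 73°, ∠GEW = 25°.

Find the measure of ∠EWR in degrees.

1. ∠ERG = 73°  [G on ray RW]
2. ∠EGR = 86°  [△ERG]
3. ∠EGW = 94°  [linear pair at G on RW]
4. ∠EWG = 61°  [△EGW]
5. ∠EWR = 61°  [G on ray WR]

∠EWR = 61°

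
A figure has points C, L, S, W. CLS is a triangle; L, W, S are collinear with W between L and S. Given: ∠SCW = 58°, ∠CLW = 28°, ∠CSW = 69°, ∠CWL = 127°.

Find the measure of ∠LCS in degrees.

∠LCS = 83°

1. ∠CLS = 28°  [W on ray LS]
2. ∠CSL = 69°  [W on ray SL]
3. ∠LCS = 83°  [△CLS]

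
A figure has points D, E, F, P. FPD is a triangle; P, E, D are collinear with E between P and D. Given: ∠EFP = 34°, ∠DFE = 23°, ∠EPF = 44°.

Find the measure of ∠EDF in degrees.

1. ∠FEP = 102°  [△FPE]
2. ∠DEF = 78°  [linear pair at E on PD]
3. ∠EDF = 79°  [△FED]

∠EDF = 79°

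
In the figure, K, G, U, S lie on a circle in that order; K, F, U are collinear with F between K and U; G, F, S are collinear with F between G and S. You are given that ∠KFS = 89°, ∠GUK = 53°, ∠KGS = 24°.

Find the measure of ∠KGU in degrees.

∠KGU = 62°

1. ∠GSK = 53°  [same arc KG]
2. ∠KUS = 24°  [same arc KS]
3. ∠SKU = 38°  [△KFS]
4. ∠KSU = 118°  [△KUS]
5. ∠KGU = 62°  [cyclic KGUS, opposite ∠G+∠S]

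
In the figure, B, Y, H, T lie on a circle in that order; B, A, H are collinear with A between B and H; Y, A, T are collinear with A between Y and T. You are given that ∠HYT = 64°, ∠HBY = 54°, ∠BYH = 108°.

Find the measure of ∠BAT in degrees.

1. ∠HBT = 64°  [same arc HT]
2. ∠HTY = 54°  [same arc YH]
3. ∠BTH = 72°  [cyclic BYHT, opposite ∠Y+∠T]
4. ∠BHT = 44°  [△BHT]
5. ∠HAT = 82°  [△HAT]
6. ∠BAT = 98°  [linear pair at A on BH]

∠BAT = 98°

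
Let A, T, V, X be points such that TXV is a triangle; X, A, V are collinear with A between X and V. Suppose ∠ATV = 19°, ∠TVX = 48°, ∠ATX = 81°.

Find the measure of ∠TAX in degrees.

1. ∠AVT = 48°  [A on ray VX]
2. ∠TAV = 113°  [△TAV]
3. ∠TAX = 67°  [linear pair at A on XV]

∠TAX = 67°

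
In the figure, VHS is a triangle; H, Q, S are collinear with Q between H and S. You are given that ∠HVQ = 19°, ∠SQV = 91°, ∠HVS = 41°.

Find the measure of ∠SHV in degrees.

∠SHV = 72°

1. ∠HQV = 89°  [linear pair at Q on HS]
2. ∠QHV = 72°  [△VHQ]
3. ∠SHV = 72°  [Q on ray HS]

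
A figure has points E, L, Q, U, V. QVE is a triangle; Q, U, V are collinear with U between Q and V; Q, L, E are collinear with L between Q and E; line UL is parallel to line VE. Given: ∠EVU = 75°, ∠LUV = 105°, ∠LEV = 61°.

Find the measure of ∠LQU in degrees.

∠LQU = 44°

1. ∠EVQ = 75°  [U on ray VQ]
2. ∠QEV = 61°  [L on ray EQ]
3. ∠EQV = 44°  [△QVE]
4. ∠LQU = 44°  [U on QV, L on QE]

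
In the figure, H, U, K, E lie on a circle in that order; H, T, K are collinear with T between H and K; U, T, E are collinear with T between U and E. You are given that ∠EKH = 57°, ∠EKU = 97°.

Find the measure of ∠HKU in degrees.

∠HKU = 40°

1. ∠EUH = 57°  [same arc HE]
2. ∠EHU = 83°  [cyclic HUKE, opposite ∠H+∠K]
3. ∠HEU = 40°  [△HUE]
4. ∠HKU = 40°  [same arc HU]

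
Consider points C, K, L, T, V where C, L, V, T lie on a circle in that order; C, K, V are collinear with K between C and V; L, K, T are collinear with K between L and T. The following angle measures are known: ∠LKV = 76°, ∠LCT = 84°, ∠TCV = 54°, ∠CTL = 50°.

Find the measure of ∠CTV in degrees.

1. ∠CLT = 46°  [△CLT]
2. ∠CVT = 46°  [same arc CT]
3. ∠CTV = 80°  [△CVT]

∠CTV = 80°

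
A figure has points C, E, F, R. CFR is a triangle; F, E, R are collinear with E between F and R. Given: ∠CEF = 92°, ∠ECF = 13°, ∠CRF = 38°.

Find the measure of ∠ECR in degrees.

∠ECR = 54°

1. ∠CER = 88°  [linear pair at E on FR]
2. ∠CRE = 38°  [E on ray RF]
3. ∠ECR = 54°  [△CER]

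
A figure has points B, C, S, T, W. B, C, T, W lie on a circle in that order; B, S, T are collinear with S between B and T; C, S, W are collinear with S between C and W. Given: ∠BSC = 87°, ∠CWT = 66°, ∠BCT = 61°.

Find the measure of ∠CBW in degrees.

∠CBW = 100°

1. ∠CBT = 66°  [same arc CT]
2. ∠BTC = 53°  [△BCT]
3. ∠BCW = 27°  [△BSC]
4. ∠BWC = 53°  [same arc BC]
5. ∠CBW = 100°  [△BCW]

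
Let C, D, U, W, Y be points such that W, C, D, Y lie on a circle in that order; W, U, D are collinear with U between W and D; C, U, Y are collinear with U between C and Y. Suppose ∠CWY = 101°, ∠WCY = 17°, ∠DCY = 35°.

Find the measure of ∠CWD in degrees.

1. ∠CDY = 79°  [cyclic WCDY, opposite ∠W+∠D]
2. ∠CYD = 66°  [△CDY]
3. ∠CWD = 66°  [same arc CD]

∠CWD = 66°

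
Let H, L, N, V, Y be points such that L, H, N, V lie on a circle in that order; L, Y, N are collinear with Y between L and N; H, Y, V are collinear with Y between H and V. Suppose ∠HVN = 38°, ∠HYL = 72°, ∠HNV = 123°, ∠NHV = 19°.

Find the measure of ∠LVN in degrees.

1. ∠NYV = 72°  [vertical angles at Y]
2. ∠NLV = 19°  [same arc NV]
3. ∠LNV = 70°  [△NYV]
4. ∠LVN = 91°  [△LNV]

∠LVN = 91°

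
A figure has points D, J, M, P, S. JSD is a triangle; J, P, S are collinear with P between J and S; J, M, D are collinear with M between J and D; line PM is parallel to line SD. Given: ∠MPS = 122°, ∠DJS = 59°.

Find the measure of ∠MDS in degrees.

∠MDS = 63°

1. ∠JPM = 58°  [linear pair at P on JS]
2. ∠MJP = 59°  [P on JS, M on JD]
3. ∠JMP = 63°  [△JPM]
4. ∠DMP = 117°  [linear pair at M on JD]
5. ∠MDS = 63°  [PM∥SD, co-interior at D–M]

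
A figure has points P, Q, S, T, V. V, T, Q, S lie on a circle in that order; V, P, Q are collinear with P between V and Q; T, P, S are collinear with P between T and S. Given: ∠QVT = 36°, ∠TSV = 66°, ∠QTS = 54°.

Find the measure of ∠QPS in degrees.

∠QPS = 120°

1. ∠QVS = 54°  [same arc QS]
2. ∠SPV = 60°  [△VPS]
3. ∠QPS = 120°  [linear pair at P on VQ]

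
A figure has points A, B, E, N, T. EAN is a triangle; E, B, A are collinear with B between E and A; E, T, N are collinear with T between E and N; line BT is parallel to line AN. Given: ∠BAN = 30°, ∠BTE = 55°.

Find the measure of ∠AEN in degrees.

∠AEN = 95°

1. ∠EAN = 30°  [B on ray AE]
2. ∠ANE = 55°  [BT∥AN, corresponding at T]
3. ∠AEN = 95°  [△EAN]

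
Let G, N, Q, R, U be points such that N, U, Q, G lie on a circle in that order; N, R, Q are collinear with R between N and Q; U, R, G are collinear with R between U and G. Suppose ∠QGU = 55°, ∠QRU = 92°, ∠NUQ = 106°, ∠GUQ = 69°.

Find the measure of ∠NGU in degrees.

∠NGU = 19°

1. ∠GRN = 92°  [vertical angles at R]
2. ∠GNQ = 69°  [same arc QG]
3. ∠NGU = 19°  [△NRG]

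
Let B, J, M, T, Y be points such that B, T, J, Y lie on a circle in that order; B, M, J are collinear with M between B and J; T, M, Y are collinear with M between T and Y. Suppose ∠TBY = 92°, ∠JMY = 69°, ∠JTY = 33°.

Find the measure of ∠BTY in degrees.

1. ∠BMY = 111°  [linear pair at M on BJ]
2. ∠JBY = 33°  [same arc JY]
3. ∠BYT = 36°  [△BMY]
4. ∠BTY = 52°  [△BTY]

∠BTY = 52°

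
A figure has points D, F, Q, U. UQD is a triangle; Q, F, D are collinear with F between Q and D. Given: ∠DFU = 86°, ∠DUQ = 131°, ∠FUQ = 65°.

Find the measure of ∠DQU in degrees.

∠DQU = 21°

1. ∠QFU = 94°  [linear pair at F on QD]
2. ∠FQU = 21°  [△UQF]
3. ∠DQU = 21°  [F on ray QD]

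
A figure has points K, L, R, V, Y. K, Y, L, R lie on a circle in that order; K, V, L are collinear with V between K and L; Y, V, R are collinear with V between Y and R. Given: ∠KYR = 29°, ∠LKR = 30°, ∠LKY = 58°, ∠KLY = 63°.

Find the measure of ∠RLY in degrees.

1. ∠LYR = 30°  [same arc LR]
2. ∠LRY = 58°  [same arc YL]
3. ∠RLY = 92°  [△YLR]

∠RLY = 92°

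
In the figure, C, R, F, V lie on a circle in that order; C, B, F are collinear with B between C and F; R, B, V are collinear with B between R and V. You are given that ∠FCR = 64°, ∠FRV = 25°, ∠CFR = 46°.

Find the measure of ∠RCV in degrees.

1. ∠FVR = 64°  [same arc RF]
2. ∠RFV = 91°  [△RFV]
3. ∠RCV = 89°  [cyclic CRFV, opposite ∠C+∠F]

∠RCV = 89°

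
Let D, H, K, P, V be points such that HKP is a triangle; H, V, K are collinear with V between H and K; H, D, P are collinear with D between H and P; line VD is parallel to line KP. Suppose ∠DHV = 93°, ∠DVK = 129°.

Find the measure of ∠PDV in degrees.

1. ∠DVH = 51°  [linear pair at V on HK]
2. ∠HDV = 36°  [△HVD]
3. ∠PDV = 144°  [linear pair at D on HP]

∠PDV = 144°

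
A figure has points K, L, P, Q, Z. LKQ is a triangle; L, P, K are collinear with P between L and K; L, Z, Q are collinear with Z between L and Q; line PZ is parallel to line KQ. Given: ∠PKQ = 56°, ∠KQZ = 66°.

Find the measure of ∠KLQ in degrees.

1. ∠LKQ = 56°  [P on ray KL]
2. ∠KQL = 66°  [Z on ray QL]
3. ∠KLQ = 58°  [△LKQ]

∠KLQ = 58°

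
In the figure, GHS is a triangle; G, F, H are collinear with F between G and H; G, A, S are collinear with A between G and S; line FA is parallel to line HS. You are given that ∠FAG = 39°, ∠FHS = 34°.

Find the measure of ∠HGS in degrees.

∠HGS = 107°

1. ∠GSH = 39°  [FA∥HS, corresponding at A]
2. ∠GHS = 34°  [F on ray HG]
3. ∠HGS = 107°  [△GHS]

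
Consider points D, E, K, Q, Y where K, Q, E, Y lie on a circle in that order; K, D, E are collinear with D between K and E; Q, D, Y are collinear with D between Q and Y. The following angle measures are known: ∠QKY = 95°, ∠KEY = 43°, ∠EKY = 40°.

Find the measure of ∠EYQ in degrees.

∠EYQ = 55°

1. ∠QEY = 85°  [cyclic KQEY, opposite ∠K+∠E]
2. ∠EQY = 40°  [same arc EY]
3. ∠EYQ = 55°  [△QEY]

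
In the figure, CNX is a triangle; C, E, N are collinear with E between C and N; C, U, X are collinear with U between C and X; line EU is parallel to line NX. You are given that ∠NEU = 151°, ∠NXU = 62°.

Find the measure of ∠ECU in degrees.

∠ECU = 89°

1. ∠CEU = 29°  [linear pair at E on CN]
2. ∠CXN = 62°  [U on ray XC]
3. ∠CNX = 29°  [EU∥NX, corresponding at E]
4. ∠NCX = 89°  [△CNX]
5. ∠ECU = 89°  [E on CN, U on CX]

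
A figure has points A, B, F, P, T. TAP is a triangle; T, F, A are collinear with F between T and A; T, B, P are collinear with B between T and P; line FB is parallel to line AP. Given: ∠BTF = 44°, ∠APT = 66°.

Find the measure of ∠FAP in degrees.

∠FAP = 70°

1. ∠ATP = 44°  [F on TA, B on TP]
2. ∠PAT = 70°  [△TAP]
3. ∠FAP = 70°  [F on ray AT]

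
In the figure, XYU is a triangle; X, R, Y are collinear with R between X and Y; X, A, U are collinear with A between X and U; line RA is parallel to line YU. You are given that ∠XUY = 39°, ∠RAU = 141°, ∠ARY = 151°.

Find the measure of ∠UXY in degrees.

∠UXY = 112°

1. ∠RAX = 39°  [RA∥YU, corresponding at A]
2. ∠ARX = 29°  [linear pair at R on XY]
3. ∠AXR = 112°  [△XRA]
4. ∠UXY = 112°  [R on XY, A on XU]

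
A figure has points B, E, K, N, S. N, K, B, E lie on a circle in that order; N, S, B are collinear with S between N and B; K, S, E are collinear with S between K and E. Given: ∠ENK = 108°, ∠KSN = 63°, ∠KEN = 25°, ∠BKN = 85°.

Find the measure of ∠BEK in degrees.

1. ∠EKN = 47°  [△NKE]
2. ∠BSE = 63°  [vertical angles at S]
3. ∠EBN = 47°  [same arc NE]
4. ∠BEK = 70°  [△BSE]

∠BEK = 70°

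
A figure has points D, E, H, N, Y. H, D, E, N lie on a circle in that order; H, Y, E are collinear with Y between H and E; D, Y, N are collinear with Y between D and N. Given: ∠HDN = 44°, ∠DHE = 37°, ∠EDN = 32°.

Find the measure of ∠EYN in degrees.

1. ∠HEN = 44°  [same arc HN]
2. ∠DNE = 37°  [same arc DE]
3. ∠EYN = 99°  [△EYN]

∠EYN = 99°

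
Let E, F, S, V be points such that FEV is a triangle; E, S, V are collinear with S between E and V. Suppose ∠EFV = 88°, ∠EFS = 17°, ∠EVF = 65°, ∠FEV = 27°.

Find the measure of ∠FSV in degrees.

∠FSV = 44°

1. ∠FES = 27°  [S on ray EV]
2. ∠ESF = 136°  [△FES]
3. ∠FSV = 44°  [linear pair at S on EV]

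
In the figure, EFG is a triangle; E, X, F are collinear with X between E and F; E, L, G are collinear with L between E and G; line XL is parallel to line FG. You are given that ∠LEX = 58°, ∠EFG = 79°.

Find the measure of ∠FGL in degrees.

1. ∠FEG = 58°  [X on EF, L on EG]
2. ∠EGF = 43°  [△EFG]
3. ∠FGL = 43°  [L on ray GE]

∠FGL = 43°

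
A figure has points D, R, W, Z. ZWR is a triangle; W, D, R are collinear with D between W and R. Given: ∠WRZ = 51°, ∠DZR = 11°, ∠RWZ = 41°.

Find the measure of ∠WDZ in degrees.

∠WDZ = 62°

1. ∠DRZ = 51°  [D on ray RW]
2. ∠RDZ = 118°  [△ZDR]
3. ∠WDZ = 62°  [linear pair at D on WR]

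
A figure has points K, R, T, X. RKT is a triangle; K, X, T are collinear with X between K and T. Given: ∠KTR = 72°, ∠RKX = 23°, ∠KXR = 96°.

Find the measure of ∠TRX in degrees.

1. ∠RTX = 72°  [X on ray TK]
2. ∠RXT = 84°  [linear pair at X on KT]
3. ∠TRX = 24°  [△RXT]

∠TRX = 24°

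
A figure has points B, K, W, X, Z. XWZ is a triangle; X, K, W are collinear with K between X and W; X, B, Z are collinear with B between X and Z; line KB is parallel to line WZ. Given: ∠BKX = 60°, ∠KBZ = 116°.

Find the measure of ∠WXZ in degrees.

1. ∠KBX = 64°  [linear pair at B on XZ]
2. ∠BXK = 56°  [△XKB]
3. ∠WXZ = 56°  [K on XW, B on XZ]

∠WXZ = 56°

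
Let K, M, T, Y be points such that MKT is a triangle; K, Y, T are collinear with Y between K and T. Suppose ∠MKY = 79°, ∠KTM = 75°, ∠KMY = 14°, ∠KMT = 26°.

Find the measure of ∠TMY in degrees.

1. ∠KYM = 87°  [△MKY]
2. ∠MTY = 75°  [Y on ray TK]
3. ∠MYT = 93°  [linear pair at Y on KT]
4. ∠TMY = 12°  [△MYT]

∠TMY = 12°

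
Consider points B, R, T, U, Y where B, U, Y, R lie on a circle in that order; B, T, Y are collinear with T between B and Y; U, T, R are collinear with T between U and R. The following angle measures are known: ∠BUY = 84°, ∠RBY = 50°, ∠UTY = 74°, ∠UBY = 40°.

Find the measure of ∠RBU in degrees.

∠RBU = 90°

1. ∠BYU = 56°  [△BUY]
2. ∠BTU = 106°  [linear pair at T on BY]
3. ∠BUR = 34°  [△BTU]
4. ∠BRU = 56°  [same arc BU]
5. ∠RBU = 90°  [△BUR]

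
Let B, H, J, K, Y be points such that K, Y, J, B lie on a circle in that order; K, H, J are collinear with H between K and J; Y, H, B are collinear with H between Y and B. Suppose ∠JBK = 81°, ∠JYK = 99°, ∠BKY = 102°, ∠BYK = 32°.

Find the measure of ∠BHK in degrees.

∠BHK = 67°

1. ∠KBY = 46°  [△KYB]
2. ∠BJK = 32°  [same arc KB]
3. ∠BKJ = 67°  [△KJB]
4. ∠BHK = 67°  [△KHB]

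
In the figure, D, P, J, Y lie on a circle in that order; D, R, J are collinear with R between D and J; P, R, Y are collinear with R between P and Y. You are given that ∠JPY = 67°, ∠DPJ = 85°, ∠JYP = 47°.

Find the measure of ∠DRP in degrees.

1. ∠JDY = 67°  [same arc JY]
2. ∠DYJ = 95°  [cyclic DPJY, opposite ∠P+∠Y]
3. ∠JDP = 47°  [same arc PJ]
4. ∠DJY = 18°  [△DJY]
5. ∠DPY = 18°  [same arc DY]
6. ∠DRP = 115°  [△DRP]

∠DRP = 115°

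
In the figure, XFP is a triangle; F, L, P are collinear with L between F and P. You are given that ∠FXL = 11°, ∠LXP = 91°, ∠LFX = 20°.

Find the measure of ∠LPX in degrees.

∠LPX = 58°

1. ∠FLX = 149°  [△XFL]
2. ∠PLX = 31°  [linear pair at L on FP]
3. ∠LPX = 58°  [△XLP]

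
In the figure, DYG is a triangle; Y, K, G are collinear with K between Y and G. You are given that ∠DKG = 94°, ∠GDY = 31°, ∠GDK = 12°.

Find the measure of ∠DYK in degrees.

∠DYK = 75°

1. ∠DGK = 74°  [△DKG]
2. ∠DGY = 74°  [K on ray GY]
3. ∠DYG = 75°  [△DYG]
4. ∠DYK = 75°  [K on ray YG]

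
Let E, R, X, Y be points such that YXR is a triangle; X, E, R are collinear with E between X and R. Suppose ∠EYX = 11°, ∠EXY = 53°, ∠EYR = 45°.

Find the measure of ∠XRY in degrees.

1. ∠XEY = 116°  [△YXE]
2. ∠REY = 64°  [linear pair at E on XR]
3. ∠ERY = 71°  [△YER]
4. ∠XRY = 71°  [E on ray RX]

∠XRY = 71°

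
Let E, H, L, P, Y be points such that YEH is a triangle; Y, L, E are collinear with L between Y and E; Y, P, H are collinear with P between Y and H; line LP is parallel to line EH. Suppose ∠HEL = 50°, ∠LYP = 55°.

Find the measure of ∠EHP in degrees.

1. ∠HEY = 50°  [L on ray EY]
2. ∠EYH = 55°  [L on YE, P on YH]
3. ∠EHY = 75°  [△YEH]
4. ∠EHP = 75°  [P on ray HY]

∠EHP = 75°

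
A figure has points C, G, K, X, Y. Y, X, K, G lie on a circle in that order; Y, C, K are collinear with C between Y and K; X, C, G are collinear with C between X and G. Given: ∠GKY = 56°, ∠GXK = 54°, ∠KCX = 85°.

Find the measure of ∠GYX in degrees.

∠GYX = 83°

1. ∠GXY = 56°  [same arc YG]
2. ∠GYK = 54°  [same arc KG]
3. ∠GCY = 85°  [vertical angles at C]
4. ∠XGY = 41°  [△YCG]
5. ∠GYX = 83°  [△YXG]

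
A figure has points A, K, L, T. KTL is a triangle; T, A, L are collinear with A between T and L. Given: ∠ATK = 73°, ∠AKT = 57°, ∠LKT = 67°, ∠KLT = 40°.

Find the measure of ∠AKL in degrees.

∠AKL = 10°

1. ∠KAT = 50°  [△KTA]
2. ∠ALK = 40°  [A on ray LT]
3. ∠KAL = 130°  [linear pair at A on TL]
4. ∠AKL = 10°  [△KAL]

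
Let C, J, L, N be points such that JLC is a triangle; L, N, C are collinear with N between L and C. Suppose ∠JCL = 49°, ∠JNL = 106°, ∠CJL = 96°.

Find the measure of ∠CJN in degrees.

∠CJN = 57°

1. ∠JCN = 49°  [N on ray CL]
2. ∠CNJ = 74°  [linear pair at N on LC]
3. ∠CJN = 57°  [△JNC]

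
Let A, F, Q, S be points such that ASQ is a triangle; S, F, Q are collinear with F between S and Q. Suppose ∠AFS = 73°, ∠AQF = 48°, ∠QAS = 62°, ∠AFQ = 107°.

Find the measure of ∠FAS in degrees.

1. ∠AQS = 48°  [F on ray QS]
2. ∠ASQ = 70°  [△ASQ]
3. ∠ASF = 70°  [F on ray SQ]
4. ∠FAS = 37°  [△ASF]

∠FAS = 37°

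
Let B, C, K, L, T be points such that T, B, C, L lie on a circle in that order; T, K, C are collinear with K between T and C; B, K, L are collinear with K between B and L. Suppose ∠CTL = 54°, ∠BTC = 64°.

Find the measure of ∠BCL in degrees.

∠BCL = 62°

1. ∠CBL = 54°  [same arc CL]
2. ∠BLC = 64°  [same arc BC]
3. ∠BCL = 62°  [△BCL]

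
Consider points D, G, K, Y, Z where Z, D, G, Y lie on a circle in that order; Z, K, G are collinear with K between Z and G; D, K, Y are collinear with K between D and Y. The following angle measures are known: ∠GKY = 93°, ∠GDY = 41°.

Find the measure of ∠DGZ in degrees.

1. ∠DKZ = 93°  [vertical angles at K]
2. ∠DKG = 87°  [linear pair at K on ZG]
3. ∠DGZ = 52°  [△DKG]

∠DGZ = 52°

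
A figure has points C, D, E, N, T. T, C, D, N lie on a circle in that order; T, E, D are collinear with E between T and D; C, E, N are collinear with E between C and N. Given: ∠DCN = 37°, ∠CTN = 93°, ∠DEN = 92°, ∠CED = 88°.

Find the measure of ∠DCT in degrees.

1. ∠CDT = 55°  [△CED]
2. ∠CDN = 87°  [cyclic TCDN, opposite ∠T+∠D]
3. ∠CND = 56°  [△CDN]
4. ∠CTD = 56°  [same arc CD]
5. ∠DCT = 69°  [△TCD]

∠DCT = 69°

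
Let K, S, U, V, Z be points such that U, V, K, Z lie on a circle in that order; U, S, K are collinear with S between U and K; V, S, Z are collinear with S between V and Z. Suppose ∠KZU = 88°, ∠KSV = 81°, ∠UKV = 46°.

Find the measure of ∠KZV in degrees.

∠KZV = 42°

1. ∠KVU = 92°  [cyclic UVKZ, opposite ∠V+∠Z]
2. ∠KUV = 42°  [△UVK]
3. ∠KZV = 42°  [same arc VK]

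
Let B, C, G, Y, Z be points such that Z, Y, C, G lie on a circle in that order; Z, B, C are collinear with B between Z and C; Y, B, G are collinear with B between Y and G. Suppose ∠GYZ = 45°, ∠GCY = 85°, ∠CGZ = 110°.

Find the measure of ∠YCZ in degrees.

1. ∠GZY = 95°  [cyclic ZYCG, opposite ∠Z+∠C]
2. ∠YGZ = 40°  [△ZYG]
3. ∠YCZ = 40°  [same arc ZY]

∠YCZ = 40°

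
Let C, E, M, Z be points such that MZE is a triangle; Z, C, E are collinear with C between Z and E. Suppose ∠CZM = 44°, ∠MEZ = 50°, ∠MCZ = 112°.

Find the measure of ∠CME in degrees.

1. ∠CEM = 50°  [C on ray EZ]
2. ∠ECM = 68°  [linear pair at C on ZE]
3. ∠CME = 62°  [△MCE]

∠CME = 62°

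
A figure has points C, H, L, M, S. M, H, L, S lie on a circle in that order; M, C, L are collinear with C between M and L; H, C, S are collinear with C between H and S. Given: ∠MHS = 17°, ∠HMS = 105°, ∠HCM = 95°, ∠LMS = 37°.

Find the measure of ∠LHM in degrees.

∠LHM = 54°

1. ∠HSM = 58°  [△MHS]
2. ∠HML = 68°  [△MCH]
3. ∠HLM = 58°  [same arc MH]
4. ∠LHM = 54°  [△MHL]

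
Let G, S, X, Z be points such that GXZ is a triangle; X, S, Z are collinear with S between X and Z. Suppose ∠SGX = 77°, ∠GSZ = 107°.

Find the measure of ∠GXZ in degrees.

1. ∠GSX = 73°  [linear pair at S on XZ]
2. ∠GXS = 30°  [△GXS]
3. ∠GXZ = 30°  [S on ray XZ]

∠GXZ = 30°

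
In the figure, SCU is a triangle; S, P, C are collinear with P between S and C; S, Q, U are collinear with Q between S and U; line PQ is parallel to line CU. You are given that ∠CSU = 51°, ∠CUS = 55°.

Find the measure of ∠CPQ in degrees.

∠CPQ = 106°

1. ∠SCU = 74°  [△SCU]
2. ∠QPS = 74°  [PQ∥CU, corresponding at P]
3. ∠CPQ = 106°  [linear pair at P on SC]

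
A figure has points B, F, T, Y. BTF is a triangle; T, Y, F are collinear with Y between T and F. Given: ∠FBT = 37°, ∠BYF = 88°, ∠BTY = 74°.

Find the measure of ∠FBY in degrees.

1. ∠BTF = 74°  [Y on ray TF]
2. ∠BFT = 69°  [△BTF]
3. ∠BFY = 69°  [Y on ray FT]
4. ∠FBY = 23°  [△BYF]

∠FBY = 23°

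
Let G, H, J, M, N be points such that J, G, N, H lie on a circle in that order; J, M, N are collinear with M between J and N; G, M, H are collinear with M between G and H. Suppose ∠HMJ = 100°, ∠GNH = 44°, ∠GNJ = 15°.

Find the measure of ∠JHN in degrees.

∠JHN = 86°

1. ∠GJH = 136°  [cyclic JGNH, opposite ∠J+∠N]
2. ∠GHJ = 15°  [same arc JG]
3. ∠HGJ = 29°  [△JGH]
4. ∠HJN = 65°  [△JMH]
5. ∠HNJ = 29°  [same arc JH]
6. ∠JHN = 86°  [△JNH]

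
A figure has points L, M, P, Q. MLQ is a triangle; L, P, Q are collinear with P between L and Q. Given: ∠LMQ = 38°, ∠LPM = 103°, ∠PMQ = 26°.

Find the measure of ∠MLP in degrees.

∠MLP = 65°

1. ∠MPQ = 77°  [linear pair at P on LQ]
2. ∠MQP = 77°  [△MPQ]
3. ∠LQM = 77°  [P on ray QL]
4. ∠MLQ = 65°  [△MLQ]
5. ∠MLP = 65°  [P on ray LQ]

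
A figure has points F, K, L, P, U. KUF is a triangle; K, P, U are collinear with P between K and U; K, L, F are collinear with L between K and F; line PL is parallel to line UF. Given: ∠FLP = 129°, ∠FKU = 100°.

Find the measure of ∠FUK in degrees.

∠FUK = 29°

1. ∠KLP = 51°  [linear pair at L on KF]
2. ∠LKP = 100°  [P on KU, L on KF]
3. ∠KPL = 29°  [△KPL]
4. ∠FUK = 29°  [PL∥UF, corresponding at P]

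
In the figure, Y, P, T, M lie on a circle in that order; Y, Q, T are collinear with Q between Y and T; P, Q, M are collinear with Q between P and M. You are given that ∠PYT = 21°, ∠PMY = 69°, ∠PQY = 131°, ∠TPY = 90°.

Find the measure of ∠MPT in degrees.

1. ∠PTY = 69°  [△YPT]
2. ∠PQT = 49°  [linear pair at Q on YT]
3. ∠MPT = 62°  [△PQT]

∠MPT = 62°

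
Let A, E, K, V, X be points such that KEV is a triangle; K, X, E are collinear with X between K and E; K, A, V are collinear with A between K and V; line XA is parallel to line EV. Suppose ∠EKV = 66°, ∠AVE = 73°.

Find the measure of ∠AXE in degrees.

1. ∠EVK = 73°  [A on ray VK]
2. ∠KEV = 41°  [△KEV]
3. ∠AXK = 41°  [XA∥EV, corresponding at X]
4. ∠AXE = 139°  [linear pair at X on KE]

∠AXE = 139°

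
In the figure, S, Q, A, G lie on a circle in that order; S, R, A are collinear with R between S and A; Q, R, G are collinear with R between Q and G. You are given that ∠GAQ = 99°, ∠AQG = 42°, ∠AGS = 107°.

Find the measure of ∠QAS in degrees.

1. ∠AGQ = 39°  [△QAG]
2. ∠AQS = 73°  [cyclic SQAG, opposite ∠Q+∠G]
3. ∠ASQ = 39°  [same arc QA]
4. ∠QAS = 68°  [△SQA]

∠QAS = 68°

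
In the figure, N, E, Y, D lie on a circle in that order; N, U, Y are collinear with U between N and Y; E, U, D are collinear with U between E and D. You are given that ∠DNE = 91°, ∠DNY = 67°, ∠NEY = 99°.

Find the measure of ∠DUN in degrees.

∠DUN = 56°

1. ∠DYE = 89°  [cyclic NEYD, opposite ∠N+∠Y]
2. ∠DEY = 67°  [same arc YD]
3. ∠NDY = 81°  [cyclic NEYD, opposite ∠E+∠D]
4. ∠EDY = 24°  [△EYD]
5. ∠DYN = 32°  [△NYD]
6. ∠DUY = 124°  [△YUD]
7. ∠DUN = 56°  [linear pair at U on NY]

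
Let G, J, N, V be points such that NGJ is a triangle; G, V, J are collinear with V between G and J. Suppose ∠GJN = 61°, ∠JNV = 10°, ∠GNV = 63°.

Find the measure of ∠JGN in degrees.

∠JGN = 46°

1. ∠NJV = 61°  [V on ray JG]
2. ∠JVN = 109°  [△NVJ]
3. ∠GVN = 71°  [linear pair at V on GJ]
4. ∠NGV = 46°  [△NGV]
5. ∠JGN = 46°  [V on ray GJ]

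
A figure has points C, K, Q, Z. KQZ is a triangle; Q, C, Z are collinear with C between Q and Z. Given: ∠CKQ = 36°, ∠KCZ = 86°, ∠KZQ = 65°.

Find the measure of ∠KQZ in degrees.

1. ∠KCQ = 94°  [linear pair at C on QZ]
2. ∠CQK = 50°  [△KQC]
3. ∠KQZ = 50°  [C on ray QZ]

∠KQZ = 50°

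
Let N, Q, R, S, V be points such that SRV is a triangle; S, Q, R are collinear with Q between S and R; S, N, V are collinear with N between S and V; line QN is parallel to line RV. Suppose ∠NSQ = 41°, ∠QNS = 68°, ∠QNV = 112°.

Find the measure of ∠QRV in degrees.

1. ∠NQS = 71°  [△SQN]
2. ∠NQR = 109°  [linear pair at Q on SR]
3. ∠QRV = 71°  [QN∥RV, co-interior at R–Q]

∠QRV = 71°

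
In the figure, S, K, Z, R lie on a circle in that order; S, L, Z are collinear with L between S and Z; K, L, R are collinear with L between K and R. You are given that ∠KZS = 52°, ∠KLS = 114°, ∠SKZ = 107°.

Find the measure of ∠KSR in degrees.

1. ∠KRS = 52°  [same arc SK]
2. ∠KSZ = 21°  [△SKZ]
3. ∠RKS = 45°  [△SLK]
4. ∠KSR = 83°  [△SKR]

∠KSR = 83°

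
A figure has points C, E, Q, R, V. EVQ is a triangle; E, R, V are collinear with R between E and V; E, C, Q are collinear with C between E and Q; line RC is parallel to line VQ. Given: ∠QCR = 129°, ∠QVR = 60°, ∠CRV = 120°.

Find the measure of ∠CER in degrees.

∠CER = 69°

1. ∠ECR = 51°  [linear pair at C on EQ]
2. ∠CRE = 60°  [linear pair at R on EV]
3. ∠CER = 69°  [△ERC]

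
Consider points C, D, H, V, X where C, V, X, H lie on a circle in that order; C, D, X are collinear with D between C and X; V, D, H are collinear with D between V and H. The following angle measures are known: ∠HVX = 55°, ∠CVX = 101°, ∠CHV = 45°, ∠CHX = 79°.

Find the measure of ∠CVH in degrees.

1. ∠HCX = 55°  [same arc XH]
2. ∠CXH = 46°  [△CXH]
3. ∠CVH = 46°  [same arc CH]

∠CVH = 46°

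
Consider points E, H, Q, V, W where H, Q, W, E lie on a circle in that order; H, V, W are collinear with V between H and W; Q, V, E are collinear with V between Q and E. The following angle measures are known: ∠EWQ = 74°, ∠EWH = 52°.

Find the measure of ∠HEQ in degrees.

∠HEQ = 22°

1. ∠EHQ = 106°  [cyclic HQWE, opposite ∠H+∠W]
2. ∠EQH = 52°  [same arc HE]
3. ∠HEQ = 22°  [△HQE]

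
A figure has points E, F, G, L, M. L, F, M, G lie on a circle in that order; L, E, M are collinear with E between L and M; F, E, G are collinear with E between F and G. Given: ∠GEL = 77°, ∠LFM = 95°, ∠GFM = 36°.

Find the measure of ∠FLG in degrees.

∠FLG = 54°

1. ∠FEM = 77°  [vertical angles at E]
2. ∠GLM = 36°  [same arc MG]
3. ∠FML = 67°  [△FEM]
4. ∠FEL = 103°  [linear pair at E on LM]
5. ∠FGL = 67°  [△LEG]
6. ∠FLM = 18°  [△LFM]
7. ∠GFL = 59°  [△LEF]
8. ∠FLG = 54°  [△LFG]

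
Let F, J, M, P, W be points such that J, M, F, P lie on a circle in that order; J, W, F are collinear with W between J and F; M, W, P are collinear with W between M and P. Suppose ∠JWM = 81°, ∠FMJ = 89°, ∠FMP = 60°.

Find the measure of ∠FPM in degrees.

1. ∠FWP = 81°  [vertical angles at W]
2. ∠FPJ = 91°  [cyclic JMFP, opposite ∠M+∠P]
3. ∠FJP = 60°  [same arc FP]
4. ∠JFP = 29°  [△JFP]
5. ∠FPM = 70°  [△FWP]

∠FPM = 70°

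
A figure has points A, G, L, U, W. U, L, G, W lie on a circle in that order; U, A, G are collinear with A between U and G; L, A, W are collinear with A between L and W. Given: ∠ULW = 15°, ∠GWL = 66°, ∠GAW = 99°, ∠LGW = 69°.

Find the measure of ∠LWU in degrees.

1. ∠GLW = 45°  [△LGW]
2. ∠UAW = 81°  [linear pair at A on UG]
3. ∠GUW = 45°  [same arc GW]
4. ∠LWU = 54°  [△UAW]

∠LWU = 54°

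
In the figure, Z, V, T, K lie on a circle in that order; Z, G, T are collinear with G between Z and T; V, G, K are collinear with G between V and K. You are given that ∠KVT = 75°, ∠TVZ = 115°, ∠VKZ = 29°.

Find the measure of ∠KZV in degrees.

∠KZV = 111°

1. ∠KZT = 75°  [same arc TK]
2. ∠TKZ = 65°  [cyclic ZVTK, opposite ∠V+∠K]
3. ∠KTZ = 40°  [△ZTK]
4. ∠KVZ = 40°  [same arc ZK]
5. ∠KZV = 111°  [△ZVK]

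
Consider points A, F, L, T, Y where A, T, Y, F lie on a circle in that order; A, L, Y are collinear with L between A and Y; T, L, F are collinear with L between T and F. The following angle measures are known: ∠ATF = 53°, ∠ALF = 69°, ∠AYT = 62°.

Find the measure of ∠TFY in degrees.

∠TFY = 16°

1. ∠AYF = 53°  [same arc AF]
2. ∠FLY = 111°  [linear pair at L on AY]
3. ∠TFY = 16°  [△YLF]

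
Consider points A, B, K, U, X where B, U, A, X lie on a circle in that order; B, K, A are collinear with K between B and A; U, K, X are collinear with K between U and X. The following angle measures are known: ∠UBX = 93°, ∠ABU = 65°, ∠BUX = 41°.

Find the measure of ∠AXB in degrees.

1. ∠UAX = 87°  [cyclic BUAX, opposite ∠B+∠A]
2. ∠AXU = 65°  [same arc UA]
3. ∠BAX = 41°  [same arc BX]
4. ∠AUX = 28°  [△UAX]
5. ∠ABX = 28°  [same arc AX]
6. ∠AXB = 111°  [△BAX]

∠AXB = 111°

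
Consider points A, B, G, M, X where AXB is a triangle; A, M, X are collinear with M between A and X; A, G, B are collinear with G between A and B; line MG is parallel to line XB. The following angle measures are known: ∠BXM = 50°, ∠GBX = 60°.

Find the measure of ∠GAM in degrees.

1. ∠AXB = 50°  [M on ray XA]
2. ∠ABX = 60°  [G on ray BA]
3. ∠BAX = 70°  [△AXB]
4. ∠GAM = 70°  [M on AX, G on AB]

∠GAM = 70°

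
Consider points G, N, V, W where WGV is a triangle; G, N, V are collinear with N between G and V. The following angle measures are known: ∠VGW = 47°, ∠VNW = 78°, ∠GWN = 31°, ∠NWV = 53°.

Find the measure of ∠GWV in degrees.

1. ∠NVW = 49°  [△WNV]
2. ∠GVW = 49°  [N on ray VG]
3. ∠GWV = 84°  [△WGV]

∠GWV = 84°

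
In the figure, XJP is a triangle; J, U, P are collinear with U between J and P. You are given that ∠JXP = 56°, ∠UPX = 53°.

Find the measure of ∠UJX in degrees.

∠UJX = 71°

1. ∠JPX = 53°  [U on ray PJ]
2. ∠PJX = 71°  [△XJP]
3. ∠UJX = 71°  [U on ray JP]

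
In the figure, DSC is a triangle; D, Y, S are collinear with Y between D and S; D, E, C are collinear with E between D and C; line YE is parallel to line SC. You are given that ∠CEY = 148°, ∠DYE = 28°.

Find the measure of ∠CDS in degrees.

∠CDS = 120°

1. ∠DEY = 32°  [linear pair at E on DC]
2. ∠EDY = 120°  [△DYE]
3. ∠CDS = 120°  [Y on DS, E on DC]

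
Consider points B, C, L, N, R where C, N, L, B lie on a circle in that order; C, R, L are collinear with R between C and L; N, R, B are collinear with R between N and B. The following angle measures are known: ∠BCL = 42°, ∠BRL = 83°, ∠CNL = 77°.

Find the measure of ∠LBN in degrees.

1. ∠CBL = 103°  [cyclic CNLB, opposite ∠N+∠B]
2. ∠BLC = 35°  [△CLB]
3. ∠LBN = 62°  [△LRB]

∠LBN = 62°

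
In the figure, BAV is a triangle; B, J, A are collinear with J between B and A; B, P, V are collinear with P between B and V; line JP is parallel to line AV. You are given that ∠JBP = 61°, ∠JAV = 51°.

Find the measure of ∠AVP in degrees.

∠AVP = 68°

1. ∠ABV = 61°  [J on BA, P on BV]
2. ∠BAV = 51°  [J on ray AB]
3. ∠AVB = 68°  [△BAV]
4. ∠AVP = 68°  [P on ray VB]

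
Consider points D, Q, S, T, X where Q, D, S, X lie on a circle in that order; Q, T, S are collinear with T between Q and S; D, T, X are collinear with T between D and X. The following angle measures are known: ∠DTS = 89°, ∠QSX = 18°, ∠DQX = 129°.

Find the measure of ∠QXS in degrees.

1. ∠QTX = 89°  [vertical angles at T]
2. ∠QDX = 18°  [same arc QX]
3. ∠DXQ = 33°  [△QDX]
4. ∠SQX = 58°  [△QTX]
5. ∠QXS = 104°  [△QSX]

∠QXS = 104°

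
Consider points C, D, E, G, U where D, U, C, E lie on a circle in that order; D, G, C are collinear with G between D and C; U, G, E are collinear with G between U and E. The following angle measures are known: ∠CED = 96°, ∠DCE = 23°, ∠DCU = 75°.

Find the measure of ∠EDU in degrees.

∠EDU = 82°

1. ∠DUE = 23°  [same arc DE]
2. ∠DEU = 75°  [same arc DU]
3. ∠EDU = 82°  [△DUE]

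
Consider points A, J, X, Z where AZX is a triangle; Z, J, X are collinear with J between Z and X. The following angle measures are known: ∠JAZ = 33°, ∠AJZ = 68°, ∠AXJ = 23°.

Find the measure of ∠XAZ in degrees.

1. ∠AZJ = 79°  [△AZJ]
2. ∠AXZ = 23°  [J on ray XZ]
3. ∠AZX = 79°  [J on ray ZX]
4. ∠XAZ = 78°  [△AZX]

∠XAZ = 78°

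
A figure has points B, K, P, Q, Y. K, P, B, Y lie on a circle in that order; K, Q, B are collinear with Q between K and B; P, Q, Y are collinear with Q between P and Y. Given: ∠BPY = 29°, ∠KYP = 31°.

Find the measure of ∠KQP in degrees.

∠KQP = 60°

1. ∠KBP = 31°  [same arc KP]
2. ∠BQP = 120°  [△PQB]
3. ∠KQP = 60°  [linear pair at Q on KB]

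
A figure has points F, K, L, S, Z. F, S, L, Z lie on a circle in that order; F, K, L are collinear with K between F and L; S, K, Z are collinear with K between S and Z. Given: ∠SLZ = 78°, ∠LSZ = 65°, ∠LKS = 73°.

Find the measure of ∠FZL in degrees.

∠FZL = 79°

1. ∠LZS = 37°  [△SLZ]
2. ∠FLS = 42°  [△SKL]
3. ∠LFS = 37°  [same arc SL]
4. ∠FSL = 101°  [△FSL]
5. ∠FZL = 79°  [cyclic FSLZ, opposite ∠S+∠Z]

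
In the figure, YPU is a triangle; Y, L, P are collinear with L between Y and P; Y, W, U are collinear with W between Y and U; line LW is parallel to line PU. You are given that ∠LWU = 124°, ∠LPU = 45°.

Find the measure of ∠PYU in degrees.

∠PYU = 79°

1. ∠LWY = 56°  [linear pair at W on YU]
2. ∠UPY = 45°  [L on ray PY]
3. ∠PUY = 56°  [LW∥PU, corresponding at W]
4. ∠PYU = 79°  [△YPU]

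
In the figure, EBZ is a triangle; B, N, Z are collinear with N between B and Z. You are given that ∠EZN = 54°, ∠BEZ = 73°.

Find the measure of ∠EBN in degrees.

∠EBN = 53°

1. ∠BZE = 54°  [N on ray ZB]
2. ∠EBZ = 53°  [△EBZ]
3. ∠EBN = 53°  [N on ray BZ]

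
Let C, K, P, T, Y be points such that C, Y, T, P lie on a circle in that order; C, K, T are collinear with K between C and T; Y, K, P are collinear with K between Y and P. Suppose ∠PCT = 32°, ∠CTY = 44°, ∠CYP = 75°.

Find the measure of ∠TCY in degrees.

1. ∠PYT = 32°  [same arc TP]
2. ∠TKY = 104°  [△YKT]
3. ∠CKY = 76°  [linear pair at K on CT]
4. ∠TCY = 29°  [△CKY]

∠TCY = 29°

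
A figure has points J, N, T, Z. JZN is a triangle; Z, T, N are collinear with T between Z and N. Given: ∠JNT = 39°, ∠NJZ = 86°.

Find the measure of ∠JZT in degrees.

1. ∠JNZ = 39°  [T on ray NZ]
2. ∠JZN = 55°  [△JZN]
3. ∠JZT = 55°  [T on ray ZN]

∠JZT = 55°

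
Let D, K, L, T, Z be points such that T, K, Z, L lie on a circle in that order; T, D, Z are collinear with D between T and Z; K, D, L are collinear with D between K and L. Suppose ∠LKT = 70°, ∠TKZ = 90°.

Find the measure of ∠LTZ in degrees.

1. ∠LZT = 70°  [same arc TL]
2. ∠TLZ = 90°  [cyclic TKZL, opposite ∠K+∠L]
3. ∠LTZ = 20°  [△TZL]

∠LTZ = 20°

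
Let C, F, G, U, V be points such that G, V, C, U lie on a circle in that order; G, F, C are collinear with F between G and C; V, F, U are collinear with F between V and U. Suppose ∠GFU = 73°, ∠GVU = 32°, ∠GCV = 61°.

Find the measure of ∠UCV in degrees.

1. ∠CFV = 73°  [vertical angles at F]
2. ∠CFU = 107°  [linear pair at F on GC]
3. ∠GCU = 32°  [same arc GU]
4. ∠CVU = 46°  [△VFC]
5. ∠CUV = 41°  [△CFU]
6. ∠UCV = 93°  [△VCU]

∠UCV = 93°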